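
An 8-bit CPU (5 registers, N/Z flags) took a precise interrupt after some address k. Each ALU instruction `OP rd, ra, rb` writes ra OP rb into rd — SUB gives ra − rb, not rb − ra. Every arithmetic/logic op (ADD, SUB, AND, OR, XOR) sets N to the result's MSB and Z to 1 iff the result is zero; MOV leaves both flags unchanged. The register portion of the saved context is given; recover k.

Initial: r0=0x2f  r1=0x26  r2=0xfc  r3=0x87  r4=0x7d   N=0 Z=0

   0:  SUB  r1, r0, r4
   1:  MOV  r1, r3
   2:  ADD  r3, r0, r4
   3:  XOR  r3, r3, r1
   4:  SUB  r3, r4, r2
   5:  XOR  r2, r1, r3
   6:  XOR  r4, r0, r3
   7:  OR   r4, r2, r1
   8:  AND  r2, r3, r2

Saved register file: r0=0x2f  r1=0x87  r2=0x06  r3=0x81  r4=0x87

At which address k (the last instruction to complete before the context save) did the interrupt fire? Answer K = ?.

after  0: r0=0x2f r1=0xb2 r2=0xfc r3=0x87 r4=0x7d  N=1 Z=0
after  1: r0=0x2f r1=0x87 r2=0xfc r3=0x87 r4=0x7d  N=1 Z=0
after  2: r0=0x2f r1=0x87 r2=0xfc r3=0xac r4=0x7d  N=1 Z=0
after  3: r0=0x2f r1=0x87 r2=0xfc r3=0x2b r4=0x7d  N=0 Z=0
after  4: r0=0x2f r1=0x87 r2=0xfc r3=0x81 r4=0x7d  N=1 Z=0
after  5: r0=0x2f r1=0x87 r2=0x06 r3=0x81 r4=0x7d  N=0 Z=0
after  6: r0=0x2f r1=0x87 r2=0x06 r3=0x81 r4=0xae  N=1 Z=0
after  7: r0=0x2f r1=0x87 r2=0x06 r3=0x81 r4=0x87  N=1 Z=0
-- IRQ taken; context saved, return-PC = 8 --

K = 7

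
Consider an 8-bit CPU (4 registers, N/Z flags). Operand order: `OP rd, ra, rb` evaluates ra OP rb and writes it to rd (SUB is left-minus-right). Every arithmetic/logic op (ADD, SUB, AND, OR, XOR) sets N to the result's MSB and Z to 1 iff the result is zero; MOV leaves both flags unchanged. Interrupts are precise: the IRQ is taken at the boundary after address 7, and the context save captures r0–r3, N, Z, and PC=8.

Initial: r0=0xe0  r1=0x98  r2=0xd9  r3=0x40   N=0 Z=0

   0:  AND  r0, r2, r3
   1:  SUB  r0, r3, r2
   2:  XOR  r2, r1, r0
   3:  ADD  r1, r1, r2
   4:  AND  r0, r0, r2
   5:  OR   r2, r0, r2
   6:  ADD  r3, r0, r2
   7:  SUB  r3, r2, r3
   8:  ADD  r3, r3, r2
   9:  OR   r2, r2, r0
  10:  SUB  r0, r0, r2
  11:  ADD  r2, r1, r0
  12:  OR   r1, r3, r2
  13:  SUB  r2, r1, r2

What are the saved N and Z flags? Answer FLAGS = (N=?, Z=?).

FLAGS = (N=1, Z=0)

after  0: r0=0x40 r1=0x98 r2=0xd9 r3=0x40  N=0 Z=0
after  1: r0=0x67 r1=0x98 r2=0xd9 r3=0x40  N=0 Z=0
after  2: r0=0x67 r1=0x98 r2=0xff r3=0x40  N=1 Z=0
after  3: r0=0x67 r1=0x97 r2=0xff r3=0x40  N=1 Z=0
after  4: r0=0x67 r1=0x97 r2=0xff r3=0x40  N=0 Z=0
after  5: r0=0x67 r1=0x97 r2=0xff r3=0x40  N=1 Z=0
after  6: r0=0x67 r1=0x97 r2=0xff r3=0x66  N=0 Z=0
after  7: r0=0x67 r1=0x97 r2=0xff r3=0x99  N=1 Z=0
-- IRQ taken; context saved, return-PC = 8 --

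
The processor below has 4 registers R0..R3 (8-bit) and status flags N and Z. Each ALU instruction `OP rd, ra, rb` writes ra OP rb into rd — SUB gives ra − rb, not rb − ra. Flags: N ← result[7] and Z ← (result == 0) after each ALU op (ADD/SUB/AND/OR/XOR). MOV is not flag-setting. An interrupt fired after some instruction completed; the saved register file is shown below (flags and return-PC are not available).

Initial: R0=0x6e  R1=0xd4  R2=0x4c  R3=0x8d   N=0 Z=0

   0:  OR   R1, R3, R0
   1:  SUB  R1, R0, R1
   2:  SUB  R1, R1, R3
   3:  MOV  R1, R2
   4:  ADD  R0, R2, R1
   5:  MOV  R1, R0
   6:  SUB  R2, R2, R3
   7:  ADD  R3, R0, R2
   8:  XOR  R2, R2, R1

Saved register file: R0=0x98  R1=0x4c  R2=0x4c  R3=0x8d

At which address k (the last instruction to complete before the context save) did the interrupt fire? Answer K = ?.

K = 4

after  0: R0=0x6e R1=0xef R2=0x4c R3=0x8d  N=1 Z=0
after  1: R0=0x6e R1=0x7f R2=0x4c R3=0x8d  N=0 Z=0
after  2: R0=0x6e R1=0xf2 R2=0x4c R3=0x8d  N=1 Z=0
after  3: R0=0x6e R1=0x4c R2=0x4c R3=0x8d  N=1 Z=0
after  4: R0=0x98 R1=0x4c R2=0x4c R3=0x8d  N=1 Z=0
-- IRQ taken; context saved, return-PC = 5 --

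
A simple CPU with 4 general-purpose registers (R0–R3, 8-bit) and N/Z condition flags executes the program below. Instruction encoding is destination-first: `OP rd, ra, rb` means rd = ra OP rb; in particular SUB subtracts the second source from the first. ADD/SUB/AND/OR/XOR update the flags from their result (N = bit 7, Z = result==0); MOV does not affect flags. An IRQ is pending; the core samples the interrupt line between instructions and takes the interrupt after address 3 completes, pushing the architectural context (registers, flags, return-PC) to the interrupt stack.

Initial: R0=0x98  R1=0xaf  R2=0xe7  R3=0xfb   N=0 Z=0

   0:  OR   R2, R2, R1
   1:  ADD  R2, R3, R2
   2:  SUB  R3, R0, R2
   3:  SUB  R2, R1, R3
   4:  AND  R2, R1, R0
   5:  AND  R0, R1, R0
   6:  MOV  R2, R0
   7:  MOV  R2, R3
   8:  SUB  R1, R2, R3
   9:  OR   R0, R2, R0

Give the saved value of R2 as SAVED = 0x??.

after  0: R0=0x98 R1=0xaf R2=0xef R3=0xfb  N=1 Z=0
after  1: R0=0x98 R1=0xaf R2=0xea R3=0xfb  N=1 Z=0
after  2: R0=0x98 R1=0xaf R2=0xea R3=0xae  N=1 Z=0
after  3: R0=0x98 R1=0xaf R2=0x01 R3=0xae  N=0 Z=0
-- IRQ taken; context saved, return-PC = 4 --

SAVED = 0x01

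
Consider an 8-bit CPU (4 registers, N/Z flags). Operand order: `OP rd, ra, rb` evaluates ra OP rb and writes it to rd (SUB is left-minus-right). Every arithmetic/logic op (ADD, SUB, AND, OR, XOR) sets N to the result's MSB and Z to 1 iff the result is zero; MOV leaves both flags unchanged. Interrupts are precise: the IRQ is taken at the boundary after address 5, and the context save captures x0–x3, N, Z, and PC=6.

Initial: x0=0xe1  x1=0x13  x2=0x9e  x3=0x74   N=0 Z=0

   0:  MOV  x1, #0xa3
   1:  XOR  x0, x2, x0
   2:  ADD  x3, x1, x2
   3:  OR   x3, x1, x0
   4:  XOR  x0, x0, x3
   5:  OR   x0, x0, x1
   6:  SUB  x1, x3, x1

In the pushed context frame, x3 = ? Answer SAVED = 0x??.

after  0: x0=0xe1 x1=0xa3 x2=0x9e x3=0x74  N=0 Z=0
after  1: x0=0x7f x1=0xa3 x2=0x9e x3=0x74  N=0 Z=0
after  2: x0=0x7f x1=0xa3 x2=0x9e x3=0x41  N=0 Z=0
after  3: x0=0x7f x1=0xa3 x2=0x9e x3=0xff  N=1 Z=0
after  4: x0=0x80 x1=0xa3 x2=0x9e x3=0xff  N=1 Z=0
after  5: x0=0xa3 x1=0xa3 x2=0x9e x3=0xff  N=1 Z=0
-- IRQ taken; context saved, return-PC = 6 --

SAVED = 0xff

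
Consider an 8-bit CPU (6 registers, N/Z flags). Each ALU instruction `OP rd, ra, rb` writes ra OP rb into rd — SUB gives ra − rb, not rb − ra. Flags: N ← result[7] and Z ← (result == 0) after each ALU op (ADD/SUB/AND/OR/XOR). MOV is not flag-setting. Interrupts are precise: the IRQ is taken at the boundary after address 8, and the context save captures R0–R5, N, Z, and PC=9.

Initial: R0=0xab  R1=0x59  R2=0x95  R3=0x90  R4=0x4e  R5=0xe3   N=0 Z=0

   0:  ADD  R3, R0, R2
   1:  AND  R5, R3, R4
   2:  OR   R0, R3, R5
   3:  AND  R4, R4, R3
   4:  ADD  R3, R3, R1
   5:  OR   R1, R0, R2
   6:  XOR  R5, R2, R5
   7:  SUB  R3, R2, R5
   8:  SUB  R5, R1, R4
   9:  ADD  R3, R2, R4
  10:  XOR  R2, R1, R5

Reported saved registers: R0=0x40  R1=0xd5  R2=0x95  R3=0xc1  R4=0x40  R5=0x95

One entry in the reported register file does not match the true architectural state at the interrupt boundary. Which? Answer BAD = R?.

BAD = R3

after  0: R0=0xab R1=0x59 R2=0x95 R3=0x40 R4=0x4e R5=0xe3  N=0 Z=0
after  1: R0=0xab R1=0x59 R2=0x95 R3=0x40 R4=0x4e R5=0x40  N=0 Z=0
after  2: R0=0x40 R1=0x59 R2=0x95 R3=0x40 R4=0x4e R5=0x40  N=0 Z=0
after  3: R0=0x40 R1=0x59 R2=0x95 R3=0x40 R4=0x40 R5=0x40  N=0 Z=0
after  4: R0=0x40 R1=0x59 R2=0x95 R3=0x99 R4=0x40 R5=0x40  N=1 Z=0
after  5: R0=0x40 R1=0xd5 R2=0x95 R3=0x99 R4=0x40 R5=0x40  N=1 Z=0
after  6: R0=0x40 R1=0xd5 R2=0x95 R3=0x99 R4=0x40 R5=0xd5  N=1 Z=0
after  7: R0=0x40 R1=0xd5 R2=0x95 R3=0xc0 R4=0x40 R5=0xd5  N=1 Z=0
after  8: R0=0x40 R1=0xd5 R2=0x95 R3=0xc0 R4=0x40 R5=0x95  N=1 Z=0
-- IRQ taken; context saved, return-PC = 9 --
mismatch: R3: reported 0xc1 vs actual 0xc0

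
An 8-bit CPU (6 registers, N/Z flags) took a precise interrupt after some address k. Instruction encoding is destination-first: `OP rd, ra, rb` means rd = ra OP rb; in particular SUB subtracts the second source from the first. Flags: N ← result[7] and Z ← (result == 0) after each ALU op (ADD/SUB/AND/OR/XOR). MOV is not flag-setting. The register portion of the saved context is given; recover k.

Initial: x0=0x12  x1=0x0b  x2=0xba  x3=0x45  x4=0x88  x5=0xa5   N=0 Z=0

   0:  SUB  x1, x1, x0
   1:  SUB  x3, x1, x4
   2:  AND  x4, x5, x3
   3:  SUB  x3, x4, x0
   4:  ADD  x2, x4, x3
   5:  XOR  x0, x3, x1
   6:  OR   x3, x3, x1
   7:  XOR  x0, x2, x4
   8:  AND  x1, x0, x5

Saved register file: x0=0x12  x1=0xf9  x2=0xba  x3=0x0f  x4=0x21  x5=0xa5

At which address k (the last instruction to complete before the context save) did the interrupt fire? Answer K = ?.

after  0: x0=0x12 x1=0xf9 x2=0xba x3=0x45 x4=0x88 x5=0xa5  N=1 Z=0
after  1: x0=0x12 x1=0xf9 x2=0xba x3=0x71 x4=0x88 x5=0xa5  N=0 Z=0
after  2: x0=0x12 x1=0xf9 x2=0xba x3=0x71 x4=0x21 x5=0xa5  N=0 Z=0
after  3: x0=0x12 x1=0xf9 x2=0xba x3=0x0f x4=0x21 x5=0xa5  N=0 Z=0
-- IRQ taken; context saved, return-PC = 4 --

K = 3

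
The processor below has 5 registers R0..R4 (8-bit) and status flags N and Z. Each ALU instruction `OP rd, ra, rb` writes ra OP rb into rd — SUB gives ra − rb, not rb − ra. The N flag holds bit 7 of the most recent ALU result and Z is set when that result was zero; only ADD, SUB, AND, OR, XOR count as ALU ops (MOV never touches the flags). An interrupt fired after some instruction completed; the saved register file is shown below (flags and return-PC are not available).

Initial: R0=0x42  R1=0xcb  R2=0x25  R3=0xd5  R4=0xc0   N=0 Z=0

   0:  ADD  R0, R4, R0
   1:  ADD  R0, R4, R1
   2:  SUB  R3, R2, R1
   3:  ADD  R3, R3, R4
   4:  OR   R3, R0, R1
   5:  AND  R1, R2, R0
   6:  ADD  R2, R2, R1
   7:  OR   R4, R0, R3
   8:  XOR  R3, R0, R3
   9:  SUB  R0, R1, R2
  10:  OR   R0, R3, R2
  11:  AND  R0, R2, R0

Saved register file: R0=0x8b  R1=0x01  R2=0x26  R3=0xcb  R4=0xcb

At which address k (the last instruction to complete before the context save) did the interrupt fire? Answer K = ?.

K = 7

after  0: R0=0x02 R1=0xcb R2=0x25 R3=0xd5 R4=0xc0  N=0 Z=0
after  1: R0=0x8b R1=0xcb R2=0x25 R3=0xd5 R4=0xc0  N=1 Z=0
after  2: R0=0x8b R1=0xcb R2=0x25 R3=0x5a R4=0xc0  N=0 Z=0
after  3: R0=0x8b R1=0xcb R2=0x25 R3=0x1a R4=0xc0  N=0 Z=0
after  4: R0=0x8b R1=0xcb R2=0x25 R3=0xcb R4=0xc0  N=1 Z=0
after  5: R0=0x8b R1=0x01 R2=0x25 R3=0xcb R4=0xc0  N=0 Z=0
after  6: R0=0x8b R1=0x01 R2=0x26 R3=0xcb R4=0xc0  N=0 Z=0
after  7: R0=0x8b R1=0x01 R2=0x26 R3=0xcb R4=0xcb  N=1 Z=0
-- IRQ taken; context saved, return-PC = 8 --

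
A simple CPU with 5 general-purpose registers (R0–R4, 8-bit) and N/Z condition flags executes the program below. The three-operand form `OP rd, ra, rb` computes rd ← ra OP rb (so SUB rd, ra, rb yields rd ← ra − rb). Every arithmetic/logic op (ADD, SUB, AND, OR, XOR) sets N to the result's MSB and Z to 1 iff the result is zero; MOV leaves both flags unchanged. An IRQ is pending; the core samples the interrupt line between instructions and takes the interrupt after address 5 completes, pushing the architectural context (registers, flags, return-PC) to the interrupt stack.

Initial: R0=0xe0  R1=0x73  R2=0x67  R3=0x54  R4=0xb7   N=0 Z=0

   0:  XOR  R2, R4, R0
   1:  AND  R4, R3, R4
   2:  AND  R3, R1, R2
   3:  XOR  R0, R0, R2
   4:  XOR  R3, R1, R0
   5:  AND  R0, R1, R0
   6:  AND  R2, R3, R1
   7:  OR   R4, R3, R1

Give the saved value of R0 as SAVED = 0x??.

SAVED = 0x33

after  0: R0=0xe0 R1=0x73 R2=0x57 R3=0x54 R4=0xb7  N=0 Z=0
after  1: R0=0xe0 R1=0x73 R2=0x57 R3=0x54 R4=0x14  N=0 Z=0
after  2: R0=0xe0 R1=0x73 R2=0x57 R3=0x53 R4=0x14  N=0 Z=0
after  3: R0=0xb7 R1=0x73 R2=0x57 R3=0x53 R4=0x14  N=1 Z=0
after  4: R0=0xb7 R1=0x73 R2=0x57 R3=0xc4 R4=0x14  N=1 Z=0
after  5: R0=0x33 R1=0x73 R2=0x57 R3=0xc4 R4=0x14  N=0 Z=0
-- IRQ taken; context saved, return-PC = 6 --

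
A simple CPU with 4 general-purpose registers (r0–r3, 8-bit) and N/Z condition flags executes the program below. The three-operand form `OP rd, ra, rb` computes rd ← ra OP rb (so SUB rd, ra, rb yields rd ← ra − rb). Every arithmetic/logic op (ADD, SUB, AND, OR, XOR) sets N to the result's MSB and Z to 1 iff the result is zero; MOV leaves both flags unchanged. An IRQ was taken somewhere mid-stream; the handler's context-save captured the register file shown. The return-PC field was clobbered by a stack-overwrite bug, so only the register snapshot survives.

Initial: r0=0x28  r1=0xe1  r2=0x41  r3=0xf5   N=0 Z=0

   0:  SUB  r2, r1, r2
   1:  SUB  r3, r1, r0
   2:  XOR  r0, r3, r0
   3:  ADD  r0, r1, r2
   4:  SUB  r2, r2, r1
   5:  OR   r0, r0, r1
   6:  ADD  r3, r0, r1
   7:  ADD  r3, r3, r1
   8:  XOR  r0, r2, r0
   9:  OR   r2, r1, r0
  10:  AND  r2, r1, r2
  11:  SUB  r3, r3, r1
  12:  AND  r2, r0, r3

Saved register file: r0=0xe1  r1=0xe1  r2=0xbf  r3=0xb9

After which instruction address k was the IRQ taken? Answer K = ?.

after  0: r0=0x28 r1=0xe1 r2=0xa0 r3=0xf5  N=1 Z=0
after  1: r0=0x28 r1=0xe1 r2=0xa0 r3=0xb9  N=1 Z=0
after  2: r0=0x91 r1=0xe1 r2=0xa0 r3=0xb9  N=1 Z=0
after  3: r0=0x81 r1=0xe1 r2=0xa0 r3=0xb9  N=1 Z=0
after  4: r0=0x81 r1=0xe1 r2=0xbf r3=0xb9  N=1 Z=0
after  5: r0=0xe1 r1=0xe1 r2=0xbf r3=0xb9  N=1 Z=0
-- IRQ taken; context saved, return-PC = 6 --

K = 5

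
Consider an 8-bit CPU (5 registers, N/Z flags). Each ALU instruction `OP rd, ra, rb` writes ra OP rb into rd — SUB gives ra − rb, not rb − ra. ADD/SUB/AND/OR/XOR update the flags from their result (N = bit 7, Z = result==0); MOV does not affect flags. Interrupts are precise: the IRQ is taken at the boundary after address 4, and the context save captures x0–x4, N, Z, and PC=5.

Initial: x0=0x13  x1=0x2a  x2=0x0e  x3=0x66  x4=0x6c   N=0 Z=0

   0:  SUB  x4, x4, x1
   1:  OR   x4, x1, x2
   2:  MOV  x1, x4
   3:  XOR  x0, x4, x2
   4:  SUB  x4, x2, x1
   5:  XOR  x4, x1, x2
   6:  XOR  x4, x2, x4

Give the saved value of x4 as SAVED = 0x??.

after  0: x0=0x13 x1=0x2a x2=0x0e x3=0x66 x4=0x42  N=0 Z=0
after  1: x0=0x13 x1=0x2a x2=0x0e x3=0x66 x4=0x2e  N=0 Z=0
after  2: x0=0x13 x1=0x2e x2=0x0e x3=0x66 x4=0x2e  N=0 Z=0
after  3: x0=0x20 x1=0x2e x2=0x0e x3=0x66 x4=0x2e  N=0 Z=0
after  4: x0=0x20 x1=0x2e x2=0x0e x3=0x66 x4=0xe0  N=1 Z=0
-- IRQ taken; context saved, return-PC = 5 --

SAVED = 0xe0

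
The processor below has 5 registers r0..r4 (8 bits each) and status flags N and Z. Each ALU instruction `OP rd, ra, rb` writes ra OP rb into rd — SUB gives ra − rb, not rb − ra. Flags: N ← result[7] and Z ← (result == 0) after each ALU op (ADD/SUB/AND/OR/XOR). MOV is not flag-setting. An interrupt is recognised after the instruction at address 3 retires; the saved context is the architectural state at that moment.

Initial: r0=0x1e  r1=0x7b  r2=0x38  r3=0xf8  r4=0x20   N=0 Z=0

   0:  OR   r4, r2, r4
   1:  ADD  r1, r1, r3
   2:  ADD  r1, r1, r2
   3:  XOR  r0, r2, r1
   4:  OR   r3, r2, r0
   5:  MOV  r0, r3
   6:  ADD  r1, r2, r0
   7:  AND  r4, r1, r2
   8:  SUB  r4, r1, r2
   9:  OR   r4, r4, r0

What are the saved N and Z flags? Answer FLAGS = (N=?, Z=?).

after  0: r0=0x1e r1=0x7b r2=0x38 r3=0xf8 r4=0x38  N=0 Z=0
after  1: r0=0x1e r1=0x73 r2=0x38 r3=0xf8 r4=0x38  N=0 Z=0
after  2: r0=0x1e r1=0xab r2=0x38 r3=0xf8 r4=0x38  N=1 Z=0
after  3: r0=0x93 r1=0xab r2=0x38 r3=0xf8 r4=0x38  N=1 Z=0
-- IRQ taken; context saved, return-PC = 4 --

FLAGS = (N=1, Z=0)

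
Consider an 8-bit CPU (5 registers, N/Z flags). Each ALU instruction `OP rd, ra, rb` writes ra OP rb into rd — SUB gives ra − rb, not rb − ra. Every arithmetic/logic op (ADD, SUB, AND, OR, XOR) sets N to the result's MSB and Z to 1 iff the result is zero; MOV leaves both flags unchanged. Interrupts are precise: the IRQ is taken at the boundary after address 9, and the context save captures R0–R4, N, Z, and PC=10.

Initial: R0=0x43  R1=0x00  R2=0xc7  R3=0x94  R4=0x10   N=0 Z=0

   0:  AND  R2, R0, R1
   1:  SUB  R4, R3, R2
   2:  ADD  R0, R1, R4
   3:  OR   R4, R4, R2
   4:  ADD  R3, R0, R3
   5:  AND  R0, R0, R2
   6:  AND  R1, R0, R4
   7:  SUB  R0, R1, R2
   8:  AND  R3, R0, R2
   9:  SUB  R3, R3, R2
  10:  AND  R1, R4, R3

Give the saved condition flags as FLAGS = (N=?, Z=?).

FLAGS = (N=0, Z=1)

after  0: R0=0x43 R1=0x00 R2=0x00 R3=0x94 R4=0x10  N=0 Z=1
after  1: R0=0x43 R1=0x00 R2=0x00 R3=0x94 R4=0x94  N=1 Z=0
after  2: R0=0x94 R1=0x00 R2=0x00 R3=0x94 R4=0x94  N=1 Z=0
after  3: R0=0x94 R1=0x00 R2=0x00 R3=0x94 R4=0x94  N=1 Z=0
after  4: R0=0x94 R1=0x00 R2=0x00 R3=0x28 R4=0x94  N=0 Z=0
after  5: R0=0x00 R1=0x00 R2=0x00 R3=0x28 R4=0x94  N=0 Z=1
after  6: R0=0x00 R1=0x00 R2=0x00 R3=0x28 R4=0x94  N=0 Z=1
after  7: R0=0x00 R1=0x00 R2=0x00 R3=0x28 R4=0x94  N=0 Z=1
after  8: R0=0x00 R1=0x00 R2=0x00 R3=0x00 R4=0x94  N=0 Z=1
after  9: R0=0x00 R1=0x00 R2=0x00 R3=0x00 R4=0x94  N=0 Z=1
-- IRQ taken; context saved, return-PC = 10 --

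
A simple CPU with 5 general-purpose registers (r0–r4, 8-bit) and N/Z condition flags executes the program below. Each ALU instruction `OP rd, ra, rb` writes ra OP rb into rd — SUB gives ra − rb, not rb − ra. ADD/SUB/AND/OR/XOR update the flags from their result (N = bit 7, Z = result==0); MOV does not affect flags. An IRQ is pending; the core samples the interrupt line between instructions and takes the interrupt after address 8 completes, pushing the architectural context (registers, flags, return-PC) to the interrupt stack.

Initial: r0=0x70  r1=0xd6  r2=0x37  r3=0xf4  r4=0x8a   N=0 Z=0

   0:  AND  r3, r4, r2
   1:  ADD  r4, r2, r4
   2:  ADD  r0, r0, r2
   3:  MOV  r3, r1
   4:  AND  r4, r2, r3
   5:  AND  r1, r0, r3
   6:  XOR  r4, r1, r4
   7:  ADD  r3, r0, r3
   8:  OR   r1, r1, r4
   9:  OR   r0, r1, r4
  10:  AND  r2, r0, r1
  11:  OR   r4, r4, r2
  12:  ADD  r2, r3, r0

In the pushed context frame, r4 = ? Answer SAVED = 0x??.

after  0: r0=0x70 r1=0xd6 r2=0x37 r3=0x02 r4=0x8a  N=0 Z=0
after  1: r0=0x70 r1=0xd6 r2=0x37 r3=0x02 r4=0xc1  N=1 Z=0
after  2: r0=0xa7 r1=0xd6 r2=0x37 r3=0x02 r4=0xc1  N=1 Z=0
after  3: r0=0xa7 r1=0xd6 r2=0x37 r3=0xd6 r4=0xc1  N=1 Z=0
after  4: r0=0xa7 r1=0xd6 r2=0x37 r3=0xd6 r4=0x16  N=0 Z=0
after  5: r0=0xa7 r1=0x86 r2=0x37 r3=0xd6 r4=0x16  N=1 Z=0
after  6: r0=0xa7 r1=0x86 r2=0x37 r3=0xd6 r4=0x90  N=1 Z=0
after  7: r0=0xa7 r1=0x86 r2=0x37 r3=0x7d r4=0x90  N=0 Z=0
after  8: r0=0xa7 r1=0x96 r2=0x37 r3=0x7d r4=0x90  N=1 Z=0
-- IRQ taken; context saved, return-PC = 9 --

SAVED = 0x90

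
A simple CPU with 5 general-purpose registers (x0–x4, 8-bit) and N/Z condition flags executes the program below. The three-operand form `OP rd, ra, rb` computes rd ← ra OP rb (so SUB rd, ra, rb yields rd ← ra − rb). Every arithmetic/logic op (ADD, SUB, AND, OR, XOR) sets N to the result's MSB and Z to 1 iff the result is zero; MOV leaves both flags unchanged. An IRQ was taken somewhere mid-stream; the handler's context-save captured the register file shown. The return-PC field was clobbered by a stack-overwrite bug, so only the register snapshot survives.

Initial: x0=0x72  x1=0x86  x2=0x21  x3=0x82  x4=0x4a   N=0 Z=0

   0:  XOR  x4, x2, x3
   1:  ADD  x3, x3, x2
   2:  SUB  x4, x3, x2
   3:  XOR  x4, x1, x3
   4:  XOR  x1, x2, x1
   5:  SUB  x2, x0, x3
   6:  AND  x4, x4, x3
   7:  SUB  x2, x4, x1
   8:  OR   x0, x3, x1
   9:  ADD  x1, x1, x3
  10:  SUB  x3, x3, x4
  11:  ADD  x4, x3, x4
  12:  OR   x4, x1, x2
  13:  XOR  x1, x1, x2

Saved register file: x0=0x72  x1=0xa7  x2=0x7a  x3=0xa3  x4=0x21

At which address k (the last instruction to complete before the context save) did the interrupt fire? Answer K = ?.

K = 7

after  0: x0=0x72 x1=0x86 x2=0x21 x3=0x82 x4=0xa3  N=1 Z=0
after  1: x0=0x72 x1=0x86 x2=0x21 x3=0xa3 x4=0xa3  N=1 Z=0
after  2: x0=0x72 x1=0x86 x2=0x21 x3=0xa3 x4=0x82  N=1 Z=0
after  3: x0=0x72 x1=0x86 x2=0x21 x3=0xa3 x4=0x25  N=0 Z=0
after  4: x0=0x72 x1=0xa7 x2=0x21 x3=0xa3 x4=0x25  N=1 Z=0
after  5: x0=0x72 x1=0xa7 x2=0xcf x3=0xa3 x4=0x25  N=1 Z=0
after  6: x0=0x72 x1=0xa7 x2=0xcf x3=0xa3 x4=0x21  N=0 Z=0
after  7: x0=0x72 x1=0xa7 x2=0x7a x3=0xa3 x4=0x21  N=0 Z=0
-- IRQ taken; context saved, return-PC = 8 --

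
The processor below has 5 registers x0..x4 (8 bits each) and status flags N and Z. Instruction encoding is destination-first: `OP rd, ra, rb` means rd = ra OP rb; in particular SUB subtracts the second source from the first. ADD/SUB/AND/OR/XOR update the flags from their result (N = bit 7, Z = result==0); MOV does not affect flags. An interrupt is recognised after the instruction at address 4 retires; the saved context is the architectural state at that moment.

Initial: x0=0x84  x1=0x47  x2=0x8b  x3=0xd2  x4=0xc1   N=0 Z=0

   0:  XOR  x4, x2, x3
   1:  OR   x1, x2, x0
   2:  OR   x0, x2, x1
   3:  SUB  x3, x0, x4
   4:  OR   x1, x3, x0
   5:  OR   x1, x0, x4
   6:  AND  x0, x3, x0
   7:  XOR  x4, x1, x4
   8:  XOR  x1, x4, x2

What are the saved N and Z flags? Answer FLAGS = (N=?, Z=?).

after  0: x0=0x84 x1=0x47 x2=0x8b x3=0xd2 x4=0x59  N=0 Z=0
after  1: x0=0x84 x1=0x8f x2=0x8b x3=0xd2 x4=0x59  N=1 Z=0
after  2: x0=0x8f x1=0x8f x2=0x8b x3=0xd2 x4=0x59  N=1 Z=0
after  3: x0=0x8f x1=0x8f x2=0x8b x3=0x36 x4=0x59  N=0 Z=0
after  4: x0=0x8f x1=0xbf x2=0x8b x3=0x36 x4=0x59  N=1 Z=0
-- IRQ taken; context saved, return-PC = 5 --

FLAGS = (N=1, Z=0)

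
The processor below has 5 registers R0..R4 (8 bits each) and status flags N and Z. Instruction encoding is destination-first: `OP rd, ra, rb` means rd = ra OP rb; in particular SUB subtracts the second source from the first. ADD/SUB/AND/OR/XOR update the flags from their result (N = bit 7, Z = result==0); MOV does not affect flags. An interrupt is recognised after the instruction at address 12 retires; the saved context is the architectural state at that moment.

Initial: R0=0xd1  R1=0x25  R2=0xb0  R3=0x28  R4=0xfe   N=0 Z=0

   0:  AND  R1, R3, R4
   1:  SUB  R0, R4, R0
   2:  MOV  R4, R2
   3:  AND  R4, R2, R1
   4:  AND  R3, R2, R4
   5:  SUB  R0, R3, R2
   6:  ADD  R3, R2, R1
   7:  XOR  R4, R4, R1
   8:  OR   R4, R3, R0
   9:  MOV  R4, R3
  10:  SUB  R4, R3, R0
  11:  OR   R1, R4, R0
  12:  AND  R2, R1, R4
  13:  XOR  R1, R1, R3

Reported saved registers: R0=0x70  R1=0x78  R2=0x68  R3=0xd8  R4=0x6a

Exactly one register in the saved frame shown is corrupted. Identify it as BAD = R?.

BAD = R4

after  0: R0=0xd1 R1=0x28 R2=0xb0 R3=0x28 R4=0xfe  N=0 Z=0
after  1: R0=0x2d R1=0x28 R2=0xb0 R3=0x28 R4=0xfe  N=0 Z=0
after  2: R0=0x2d R1=0x28 R2=0xb0 R3=0x28 R4=0xb0  N=0 Z=0
after  3: R0=0x2d R1=0x28 R2=0xb0 R3=0x28 R4=0x20  N=0 Z=0
after  4: R0=0x2d R1=0x28 R2=0xb0 R3=0x20 R4=0x20  N=0 Z=0
after  5: R0=0x70 R1=0x28 R2=0xb0 R3=0x20 R4=0x20  N=0 Z=0
after  6: R0=0x70 R1=0x28 R2=0xb0 R3=0xd8 R4=0x20  N=1 Z=0
after  7: R0=0x70 R1=0x28 R2=0xb0 R3=0xd8 R4=0x08  N=0 Z=0
after  8: R0=0x70 R1=0x28 R2=0xb0 R3=0xd8 R4=0xf8  N=1 Z=0
after  9: R0=0x70 R1=0x28 R2=0xb0 R3=0xd8 R4=0xd8  N=1 Z=0
after 10: R0=0x70 R1=0x28 R2=0xb0 R3=0xd8 R4=0x68  N=0 Z=0
after 11: R0=0x70 R1=0x78 R2=0xb0 R3=0xd8 R4=0x68  N=0 Z=0
after 12: R0=0x70 R1=0x78 R2=0x68 R3=0xd8 R4=0x68  N=0 Z=0
-- IRQ taken; context saved, return-PC = 13 --
mismatch: R4: reported 0x6a vs actual 0x68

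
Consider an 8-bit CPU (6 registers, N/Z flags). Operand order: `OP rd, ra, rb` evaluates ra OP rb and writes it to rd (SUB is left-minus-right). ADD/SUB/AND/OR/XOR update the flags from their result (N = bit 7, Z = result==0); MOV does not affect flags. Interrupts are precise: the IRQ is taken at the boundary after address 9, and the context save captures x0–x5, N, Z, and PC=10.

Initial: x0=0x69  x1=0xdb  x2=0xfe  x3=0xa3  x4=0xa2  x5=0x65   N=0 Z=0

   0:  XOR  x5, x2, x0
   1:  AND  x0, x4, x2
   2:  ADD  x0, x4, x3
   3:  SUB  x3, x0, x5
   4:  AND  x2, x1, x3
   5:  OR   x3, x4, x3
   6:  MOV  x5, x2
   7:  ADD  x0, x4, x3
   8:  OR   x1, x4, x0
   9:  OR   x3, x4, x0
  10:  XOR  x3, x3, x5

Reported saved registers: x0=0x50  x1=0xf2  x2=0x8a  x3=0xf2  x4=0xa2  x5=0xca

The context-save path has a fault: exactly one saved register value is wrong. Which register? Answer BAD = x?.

BAD = x5

after  0: x0=0x69 x1=0xdb x2=0xfe x3=0xa3 x4=0xa2 x5=0x97  N=1 Z=0
after  1: x0=0xa2 x1=0xdb x2=0xfe x3=0xa3 x4=0xa2 x5=0x97  N=1 Z=0
after  2: x0=0x45 x1=0xdb x2=0xfe x3=0xa3 x4=0xa2 x5=0x97  N=0 Z=0
after  3: x0=0x45 x1=0xdb x2=0xfe x3=0xae x4=0xa2 x5=0x97  N=1 Z=0
after  4: x0=0x45 x1=0xdb x2=0x8a x3=0xae x4=0xa2 x5=0x97  N=1 Z=0
after  5: x0=0x45 x1=0xdb x2=0x8a x3=0xae x4=0xa2 x5=0x97  N=1 Z=0
after  6: x0=0x45 x1=0xdb x2=0x8a x3=0xae x4=0xa2 x5=0x8a  N=1 Z=0
after  7: x0=0x50 x1=0xdb x2=0x8a x3=0xae x4=0xa2 x5=0x8a  N=0 Z=0
after  8: x0=0x50 x1=0xf2 x2=0x8a x3=0xae x4=0xa2 x5=0x8a  N=1 Z=0
after  9: x0=0x50 x1=0xf2 x2=0x8a x3=0xf2 x4=0xa2 x5=0x8a  N=1 Z=0
-- IRQ taken; context saved, return-PC = 10 --
mismatch: x5: reported 0xca vs actual 0x8a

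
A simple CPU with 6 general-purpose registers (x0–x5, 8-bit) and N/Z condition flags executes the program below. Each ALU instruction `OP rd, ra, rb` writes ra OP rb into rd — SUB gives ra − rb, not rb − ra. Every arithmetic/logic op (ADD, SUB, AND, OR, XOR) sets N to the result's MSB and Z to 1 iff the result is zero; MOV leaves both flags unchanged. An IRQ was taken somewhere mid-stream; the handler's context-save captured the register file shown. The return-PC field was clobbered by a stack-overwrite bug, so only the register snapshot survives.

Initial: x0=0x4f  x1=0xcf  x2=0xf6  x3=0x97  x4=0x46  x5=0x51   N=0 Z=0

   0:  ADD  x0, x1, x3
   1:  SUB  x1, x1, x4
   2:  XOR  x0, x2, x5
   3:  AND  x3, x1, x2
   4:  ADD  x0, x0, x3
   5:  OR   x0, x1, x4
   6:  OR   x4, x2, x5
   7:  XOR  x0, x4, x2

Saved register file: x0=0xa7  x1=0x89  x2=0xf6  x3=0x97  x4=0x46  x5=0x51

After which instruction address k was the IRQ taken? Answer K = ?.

K = 2

after  0: x0=0x66 x1=0xcf x2=0xf6 x3=0x97 x4=0x46 x5=0x51  N=0 Z=0
after  1: x0=0x66 x1=0x89 x2=0xf6 x3=0x97 x4=0x46 x5=0x51  N=1 Z=0
after  2: x0=0xa7 x1=0x89 x2=0xf6 x3=0x97 x4=0x46 x5=0x51  N=1 Z=0
-- IRQ taken; context saved, return-PC = 3 --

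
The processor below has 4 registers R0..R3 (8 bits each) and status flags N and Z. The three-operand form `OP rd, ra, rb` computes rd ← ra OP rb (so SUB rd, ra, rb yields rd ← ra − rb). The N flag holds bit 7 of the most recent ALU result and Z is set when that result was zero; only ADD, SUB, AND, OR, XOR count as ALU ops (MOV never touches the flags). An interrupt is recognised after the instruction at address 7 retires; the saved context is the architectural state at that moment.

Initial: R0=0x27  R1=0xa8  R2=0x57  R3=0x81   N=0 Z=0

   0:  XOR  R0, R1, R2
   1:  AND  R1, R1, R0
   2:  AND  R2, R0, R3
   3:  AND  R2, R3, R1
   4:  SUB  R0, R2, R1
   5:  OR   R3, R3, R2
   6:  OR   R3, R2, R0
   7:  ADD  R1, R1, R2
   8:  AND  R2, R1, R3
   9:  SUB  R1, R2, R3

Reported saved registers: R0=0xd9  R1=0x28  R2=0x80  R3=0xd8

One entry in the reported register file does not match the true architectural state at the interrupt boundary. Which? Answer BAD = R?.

BAD = R0

after  0: R0=0xff R1=0xa8 R2=0x57 R3=0x81  N=1 Z=0
after  1: R0=0xff R1=0xa8 R2=0x57 R3=0x81  N=1 Z=0
after  2: R0=0xff R1=0xa8 R2=0x81 R3=0x81  N=1 Z=0
after  3: R0=0xff R1=0xa8 R2=0x80 R3=0x81  N=1 Z=0
after  4: R0=0xd8 R1=0xa8 R2=0x80 R3=0x81  N=1 Z=0
after  5: R0=0xd8 R1=0xa8 R2=0x80 R3=0x81  N=1 Z=0
after  6: R0=0xd8 R1=0xa8 R2=0x80 R3=0xd8  N=1 Z=0
after  7: R0=0xd8 R1=0x28 R2=0x80 R3=0xd8  N=0 Z=0
-- IRQ taken; context saved, return-PC = 8 --
mismatch: R0: reported 0xd9 vs actual 0xd8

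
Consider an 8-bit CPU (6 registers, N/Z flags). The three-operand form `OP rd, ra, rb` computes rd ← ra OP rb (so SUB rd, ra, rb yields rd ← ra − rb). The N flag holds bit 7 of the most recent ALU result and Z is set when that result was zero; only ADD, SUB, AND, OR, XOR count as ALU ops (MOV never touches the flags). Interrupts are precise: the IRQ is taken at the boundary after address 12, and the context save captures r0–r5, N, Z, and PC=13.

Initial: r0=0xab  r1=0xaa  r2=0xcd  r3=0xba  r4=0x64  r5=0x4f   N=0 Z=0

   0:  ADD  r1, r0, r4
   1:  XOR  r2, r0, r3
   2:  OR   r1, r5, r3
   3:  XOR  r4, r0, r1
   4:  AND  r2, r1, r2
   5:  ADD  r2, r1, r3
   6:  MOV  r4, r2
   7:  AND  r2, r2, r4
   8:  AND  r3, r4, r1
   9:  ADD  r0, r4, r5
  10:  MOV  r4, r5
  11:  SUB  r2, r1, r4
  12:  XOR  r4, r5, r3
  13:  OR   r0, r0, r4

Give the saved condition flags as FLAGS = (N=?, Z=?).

after  0: r0=0xab r1=0x0f r2=0xcd r3=0xba r4=0x64 r5=0x4f  N=0 Z=0
after  1: r0=0xab r1=0x0f r2=0x11 r3=0xba r4=0x64 r5=0x4f  N=0 Z=0
after  2: r0=0xab r1=0xff r2=0x11 r3=0xba r4=0x64 r5=0x4f  N=1 Z=0
after  3: r0=0xab r1=0xff r2=0x11 r3=0xba r4=0x54 r5=0x4f  N=0 Z=0
after  4: r0=0xab r1=0xff r2=0x11 r3=0xba r4=0x54 r5=0x4f  N=0 Z=0
after  5: r0=0xab r1=0xff r2=0xb9 r3=0xba r4=0x54 r5=0x4f  N=1 Z=0
after  6: r0=0xab r1=0xff r2=0xb9 r3=0xba r4=0xb9 r5=0x4f  N=1 Z=0
after  7: r0=0xab r1=0xff r2=0xb9 r3=0xba r4=0xb9 r5=0x4f  N=1 Z=0
after  8: r0=0xab r1=0xff r2=0xb9 r3=0xb9 r4=0xb9 r5=0x4f  N=1 Z=0
after  9: r0=0x08 r1=0xff r2=0xb9 r3=0xb9 r4=0xb9 r5=0x4f  N=0 Z=0
after 10: r0=0x08 r1=0xff r2=0xb9 r3=0xb9 r4=0x4f r5=0x4f  N=0 Z=0
after 11: r0=0x08 r1=0xff r2=0xb0 r3=0xb9 r4=0x4f r5=0x4f  N=1 Z=0
after 12: r0=0x08 r1=0xff r2=0xb0 r3=0xb9 r4=0xf6 r5=0x4f  N=1 Z=0
-- IRQ taken; context saved, return-PC = 13 --

FLAGS = (N=1, Z=0)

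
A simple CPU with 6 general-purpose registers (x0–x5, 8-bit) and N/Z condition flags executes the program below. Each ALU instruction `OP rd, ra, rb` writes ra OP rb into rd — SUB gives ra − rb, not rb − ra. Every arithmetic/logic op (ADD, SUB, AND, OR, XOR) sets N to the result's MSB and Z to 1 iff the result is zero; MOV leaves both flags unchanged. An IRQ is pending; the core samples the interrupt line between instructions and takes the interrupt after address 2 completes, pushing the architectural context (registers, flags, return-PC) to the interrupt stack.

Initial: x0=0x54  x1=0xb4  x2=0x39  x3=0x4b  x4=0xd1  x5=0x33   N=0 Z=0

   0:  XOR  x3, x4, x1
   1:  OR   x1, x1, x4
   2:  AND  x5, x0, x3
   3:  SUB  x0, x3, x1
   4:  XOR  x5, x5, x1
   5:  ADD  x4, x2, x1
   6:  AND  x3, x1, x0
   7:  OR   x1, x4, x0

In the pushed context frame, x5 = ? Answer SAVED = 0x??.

after  0: x0=0x54 x1=0xb4 x2=0x39 x3=0x65 x4=0xd1 x5=0x33  N=0 Z=0
after  1: x0=0x54 x1=0xf5 x2=0x39 x3=0x65 x4=0xd1 x5=0x33  N=1 Z=0
after  2: x0=0x54 x1=0xf5 x2=0x39 x3=0x65 x4=0xd1 x5=0x44  N=0 Z=0
-- IRQ taken; context saved, return-PC = 3 --

SAVED = 0x44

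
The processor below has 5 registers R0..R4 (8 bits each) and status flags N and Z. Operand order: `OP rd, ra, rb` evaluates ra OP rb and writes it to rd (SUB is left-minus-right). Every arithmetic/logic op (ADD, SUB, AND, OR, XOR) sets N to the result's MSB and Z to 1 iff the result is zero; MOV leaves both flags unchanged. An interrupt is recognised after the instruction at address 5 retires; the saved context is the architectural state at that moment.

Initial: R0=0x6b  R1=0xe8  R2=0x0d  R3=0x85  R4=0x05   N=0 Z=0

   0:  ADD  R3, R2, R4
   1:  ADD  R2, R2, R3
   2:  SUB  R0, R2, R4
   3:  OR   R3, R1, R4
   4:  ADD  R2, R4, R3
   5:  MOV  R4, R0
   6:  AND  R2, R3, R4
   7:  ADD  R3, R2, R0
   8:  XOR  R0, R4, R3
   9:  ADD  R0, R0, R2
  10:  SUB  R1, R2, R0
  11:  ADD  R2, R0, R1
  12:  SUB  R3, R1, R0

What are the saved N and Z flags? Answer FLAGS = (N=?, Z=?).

after  0: R0=0x6b R1=0xe8 R2=0x0d R3=0x12 R4=0x05  N=0 Z=0
after  1: R0=0x6b R1=0xe8 R2=0x1f R3=0x12 R4=0x05  N=0 Z=0
after  2: R0=0x1a R1=0xe8 R2=0x1f R3=0x12 R4=0x05  N=0 Z=0
after  3: R0=0x1a R1=0xe8 R2=0x1f R3=0xed R4=0x05  N=1 Z=0
after  4: R0=0x1a R1=0xe8 R2=0xf2 R3=0xed R4=0x05  N=1 Z=0
after  5: R0=0x1a R1=0xe8 R2=0xf2 R3=0xed R4=0x1a  N=1 Z=0
-- IRQ taken; context saved, return-PC = 6 --

FLAGS = (N=1, Z=0)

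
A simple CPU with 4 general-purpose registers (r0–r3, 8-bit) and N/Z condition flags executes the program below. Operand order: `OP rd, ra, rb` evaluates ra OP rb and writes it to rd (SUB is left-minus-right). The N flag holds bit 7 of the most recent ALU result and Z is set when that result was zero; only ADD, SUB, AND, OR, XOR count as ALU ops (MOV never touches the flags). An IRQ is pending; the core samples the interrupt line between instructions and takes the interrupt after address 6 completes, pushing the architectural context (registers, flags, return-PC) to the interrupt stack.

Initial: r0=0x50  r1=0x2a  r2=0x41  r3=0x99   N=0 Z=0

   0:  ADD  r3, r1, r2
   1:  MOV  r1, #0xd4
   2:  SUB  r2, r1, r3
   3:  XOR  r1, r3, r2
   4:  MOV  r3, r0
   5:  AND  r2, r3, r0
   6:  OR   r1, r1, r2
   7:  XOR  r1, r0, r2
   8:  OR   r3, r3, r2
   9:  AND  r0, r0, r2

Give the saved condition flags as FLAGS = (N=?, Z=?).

FLAGS = (N=0, Z=0)

after  0: r0=0x50 r1=0x2a r2=0x41 r3=0x6b  N=0 Z=0
after  1: r0=0x50 r1=0xd4 r2=0x41 r3=0x6b  N=0 Z=0
after  2: r0=0x50 r1=0xd4 r2=0x69 r3=0x6b  N=0 Z=0
after  3: r0=0x50 r1=0x02 r2=0x69 r3=0x6b  N=0 Z=0
after  4: r0=0x50 r1=0x02 r2=0x69 r3=0x50  N=0 Z=0
after  5: r0=0x50 r1=0x02 r2=0x50 r3=0x50  N=0 Z=0
after  6: r0=0x50 r1=0x52 r2=0x50 r3=0x50  N=0 Z=0
-- IRQ taken; context saved, return-PC = 7 --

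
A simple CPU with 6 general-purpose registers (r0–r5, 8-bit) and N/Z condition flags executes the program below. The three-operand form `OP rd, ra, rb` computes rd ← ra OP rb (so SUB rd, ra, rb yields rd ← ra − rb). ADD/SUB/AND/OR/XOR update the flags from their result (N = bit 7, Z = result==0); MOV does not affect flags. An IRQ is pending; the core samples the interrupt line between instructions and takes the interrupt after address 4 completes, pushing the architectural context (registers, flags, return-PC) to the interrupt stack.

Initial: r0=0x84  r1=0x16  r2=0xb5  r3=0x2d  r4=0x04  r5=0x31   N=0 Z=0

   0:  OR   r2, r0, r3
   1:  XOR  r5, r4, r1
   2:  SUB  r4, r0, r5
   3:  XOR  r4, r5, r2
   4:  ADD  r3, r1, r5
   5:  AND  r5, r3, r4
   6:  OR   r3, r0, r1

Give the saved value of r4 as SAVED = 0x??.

after  0: r0=0x84 r1=0x16 r2=0xad r3=0x2d r4=0x04 r5=0x31  N=1 Z=0
after  1: r0=0x84 r1=0x16 r2=0xad r3=0x2d r4=0x04 r5=0x12  N=0 Z=0
after  2: r0=0x84 r1=0x16 r2=0xad r3=0x2d r4=0x72 r5=0x12  N=0 Z=0
after  3: r0=0x84 r1=0x16 r2=0xad r3=0x2d r4=0xbf r5=0x12  N=1 Z=0
after  4: r0=0x84 r1=0x16 r2=0xad r3=0x28 r4=0xbf r5=0x12  N=0 Z=0
-- IRQ taken; context saved, return-PC = 5 --

SAVED = 0xbf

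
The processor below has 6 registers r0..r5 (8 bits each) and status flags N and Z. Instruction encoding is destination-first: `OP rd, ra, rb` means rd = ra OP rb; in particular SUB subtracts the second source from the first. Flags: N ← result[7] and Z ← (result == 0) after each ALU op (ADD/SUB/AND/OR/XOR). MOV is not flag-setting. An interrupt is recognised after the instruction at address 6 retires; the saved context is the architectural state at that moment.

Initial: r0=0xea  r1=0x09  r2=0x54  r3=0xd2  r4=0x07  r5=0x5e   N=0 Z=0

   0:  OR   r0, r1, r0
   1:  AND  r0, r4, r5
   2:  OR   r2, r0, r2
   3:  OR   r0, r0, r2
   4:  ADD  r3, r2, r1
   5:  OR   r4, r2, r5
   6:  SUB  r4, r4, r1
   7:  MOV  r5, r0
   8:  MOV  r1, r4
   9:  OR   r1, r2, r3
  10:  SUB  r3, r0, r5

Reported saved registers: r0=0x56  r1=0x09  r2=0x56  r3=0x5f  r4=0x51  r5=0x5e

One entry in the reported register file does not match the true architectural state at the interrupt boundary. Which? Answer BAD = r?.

BAD = r4

after  0: r0=0xeb r1=0x09 r2=0x54 r3=0xd2 r4=0x07 r5=0x5e  N=1 Z=0
after  1: r0=0x06 r1=0x09 r2=0x54 r3=0xd2 r4=0x07 r5=0x5e  N=0 Z=0
after  2: r0=0x06 r1=0x09 r2=0x56 r3=0xd2 r4=0x07 r5=0x5e  N=0 Z=0
after  3: r0=0x56 r1=0x09 r2=0x56 r3=0xd2 r4=0x07 r5=0x5e  N=0 Z=0
after  4: r0=0x56 r1=0x09 r2=0x56 r3=0x5f r4=0x07 r5=0x5e  N=0 Z=0
after  5: r0=0x56 r1=0x09 r2=0x56 r3=0x5f r4=0x5e r5=0x5e  N=0 Z=0
after  6: r0=0x56 r1=0x09 r2=0x56 r3=0x5f r4=0x55 r5=0x5e  N=0 Z=0
-- IRQ taken; context saved, return-PC = 7 --
mismatch: r4: reported 0x51 vs actual 0x55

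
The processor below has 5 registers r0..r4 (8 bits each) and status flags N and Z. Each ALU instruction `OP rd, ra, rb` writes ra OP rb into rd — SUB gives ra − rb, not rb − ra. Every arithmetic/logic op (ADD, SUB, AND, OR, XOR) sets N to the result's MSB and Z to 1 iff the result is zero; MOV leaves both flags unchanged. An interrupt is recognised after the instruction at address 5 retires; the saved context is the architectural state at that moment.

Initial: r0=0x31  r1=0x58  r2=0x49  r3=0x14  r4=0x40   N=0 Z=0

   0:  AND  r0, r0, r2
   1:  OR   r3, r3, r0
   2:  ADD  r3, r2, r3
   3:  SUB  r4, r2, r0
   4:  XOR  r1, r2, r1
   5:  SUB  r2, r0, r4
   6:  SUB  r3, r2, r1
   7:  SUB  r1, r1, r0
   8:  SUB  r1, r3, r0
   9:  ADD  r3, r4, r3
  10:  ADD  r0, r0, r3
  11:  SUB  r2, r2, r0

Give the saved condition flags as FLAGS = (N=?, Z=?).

after  0: r0=0x01 r1=0x58 r2=0x49 r3=0x14 r4=0x40  N=0 Z=0
after  1: r0=0x01 r1=0x58 r2=0x49 r3=0x15 r4=0x40  N=0 Z=0
after  2: r0=0x01 r1=0x58 r2=0x49 r3=0x5e r4=0x40  N=0 Z=0
after  3: r0=0x01 r1=0x58 r2=0x49 r3=0x5e r4=0x48  N=0 Z=0
after  4: r0=0x01 r1=0x11 r2=0x49 r3=0x5e r4=0x48  N=0 Z=0
after  5: r0=0x01 r1=0x11 r2=0xb9 r3=0x5e r4=0x48  N=1 Z=0
-- IRQ taken; context saved, return-PC = 6 --

FLAGS = (N=1, Z=0)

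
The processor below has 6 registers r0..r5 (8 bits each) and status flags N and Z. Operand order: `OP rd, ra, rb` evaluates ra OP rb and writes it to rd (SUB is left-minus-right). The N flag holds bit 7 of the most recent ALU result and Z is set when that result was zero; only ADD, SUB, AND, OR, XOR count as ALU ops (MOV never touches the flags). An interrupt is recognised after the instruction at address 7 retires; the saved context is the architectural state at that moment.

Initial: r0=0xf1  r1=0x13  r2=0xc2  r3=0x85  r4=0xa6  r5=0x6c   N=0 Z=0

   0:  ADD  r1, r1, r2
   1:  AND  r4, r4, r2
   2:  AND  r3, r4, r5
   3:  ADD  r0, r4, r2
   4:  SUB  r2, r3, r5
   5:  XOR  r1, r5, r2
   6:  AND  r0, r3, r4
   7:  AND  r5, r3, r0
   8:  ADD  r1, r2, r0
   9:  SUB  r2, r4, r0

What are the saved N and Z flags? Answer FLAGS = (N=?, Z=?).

FLAGS = (N=0, Z=1)

after  0: r0=0xf1 r1=0xd5 r2=0xc2 r3=0x85 r4=0xa6 r5=0x6c  N=1 Z=0
after  1: r0=0xf1 r1=0xd5 r2=0xc2 r3=0x85 r4=0x82 r5=0x6c  N=1 Z=0
after  2: r0=0xf1 r1=0xd5 r2=0xc2 r3=0x00 r4=0x82 r5=0x6c  N=0 Z=1
after  3: r0=0x44 r1=0xd5 r2=0xc2 r3=0x00 r4=0x82 r5=0x6c  N=0 Z=0
after  4: r0=0x44 r1=0xd5 r2=0x94 r3=0x00 r4=0x82 r5=0x6c  N=1 Z=0
after  5: r0=0x44 r1=0xf8 r2=0x94 r3=0x00 r4=0x82 r5=0x6c  N=1 Z=0
after  6: r0=0x00 r1=0xf8 r2=0x94 r3=0x00 r4=0x82 r5=0x6c  N=0 Z=1
after  7: r0=0x00 r1=0xf8 r2=0x94 r3=0x00 r4=0x82 r5=0x00  N=0 Z=1
-- IRQ taken; context saved, return-PC = 8 --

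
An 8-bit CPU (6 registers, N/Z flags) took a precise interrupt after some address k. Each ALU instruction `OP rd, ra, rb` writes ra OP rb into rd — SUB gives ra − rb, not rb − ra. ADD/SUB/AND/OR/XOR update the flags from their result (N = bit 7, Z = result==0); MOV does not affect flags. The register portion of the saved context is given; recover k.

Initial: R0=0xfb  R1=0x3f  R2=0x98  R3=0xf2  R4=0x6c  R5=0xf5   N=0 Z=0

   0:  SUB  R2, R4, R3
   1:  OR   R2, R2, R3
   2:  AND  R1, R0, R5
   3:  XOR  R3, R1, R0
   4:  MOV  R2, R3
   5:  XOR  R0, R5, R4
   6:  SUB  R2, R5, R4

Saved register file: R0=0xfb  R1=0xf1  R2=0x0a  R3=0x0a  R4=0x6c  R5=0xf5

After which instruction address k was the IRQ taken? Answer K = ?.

K = 4

after  0: R0=0xfb R1=0x3f R2=0x7a R3=0xf2 R4=0x6c R5=0xf5  N=0 Z=0
after  1: R0=0xfb R1=0x3f R2=0xfa R3=0xf2 R4=0x6c R5=0xf5  N=1 Z=0
after  2: R0=0xfb R1=0xf1 R2=0xfa R3=0xf2 R4=0x6c R5=0xf5  N=1 Z=0
after  3: R0=0xfb R1=0xf1 R2=0xfa R3=0x0a R4=0x6c R5=0xf5  N=0 Z=0
after  4: R0=0xfb R1=0xf1 R2=0x0a R3=0x0a R4=0x6c R5=0xf5  N=0 Z=0
-- IRQ taken; context saved, return-PC = 5 --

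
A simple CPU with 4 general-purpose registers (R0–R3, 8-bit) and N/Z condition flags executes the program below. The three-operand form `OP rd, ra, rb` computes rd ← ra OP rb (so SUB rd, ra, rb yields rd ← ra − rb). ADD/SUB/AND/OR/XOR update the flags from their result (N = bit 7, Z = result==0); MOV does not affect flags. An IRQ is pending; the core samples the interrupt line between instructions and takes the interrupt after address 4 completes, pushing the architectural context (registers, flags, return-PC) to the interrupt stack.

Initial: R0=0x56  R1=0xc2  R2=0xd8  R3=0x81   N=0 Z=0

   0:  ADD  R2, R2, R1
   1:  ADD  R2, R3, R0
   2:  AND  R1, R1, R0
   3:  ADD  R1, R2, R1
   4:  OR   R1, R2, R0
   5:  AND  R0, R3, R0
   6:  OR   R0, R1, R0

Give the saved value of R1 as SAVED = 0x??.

after  0: R0=0x56 R1=0xc2 R2=0x9a R3=0x81  N=1 Z=0
after  1: R0=0x56 R1=0xc2 R2=0xd7 R3=0x81  N=1 Z=0
after  2: R0=0x56 R1=0x42 R2=0xd7 R3=0x81  N=0 Z=0
after  3: R0=0x56 R1=0x19 R2=0xd7 R3=0x81  N=0 Z=0
after  4: R0=0x56 R1=0xd7 R2=0xd7 R3=0x81  N=1 Z=0
-- IRQ taken; context saved, return-PC = 5 --

SAVED = 0xd7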